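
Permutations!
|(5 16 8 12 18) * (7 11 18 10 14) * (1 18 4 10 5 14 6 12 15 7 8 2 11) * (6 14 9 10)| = 56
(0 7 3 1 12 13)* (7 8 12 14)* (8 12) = (0 12 13)(1 14 7 3) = [12, 14, 2, 1, 4, 5, 6, 3, 8, 9, 10, 11, 13, 0, 7]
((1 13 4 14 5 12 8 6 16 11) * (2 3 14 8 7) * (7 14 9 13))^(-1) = (1 11 16 6 8 4 13 9 3 2 7)(5 14 12) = ((1 7 2 3 9 13 4 8 6 16 11)(5 12 14))^(-1)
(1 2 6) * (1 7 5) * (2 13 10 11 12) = [0, 13, 6, 3, 4, 1, 7, 5, 8, 9, 11, 12, 2, 10] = (1 13 10 11 12 2 6 7 5)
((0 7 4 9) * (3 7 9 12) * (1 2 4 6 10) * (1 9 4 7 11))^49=((0 4 12 3 11 1 2 7 6 10 9))^49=(0 1 9 11 10 3 6 12 7 4 2)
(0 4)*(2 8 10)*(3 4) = (0 3 4)(2 8 10) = [3, 1, 8, 4, 0, 5, 6, 7, 10, 9, 2]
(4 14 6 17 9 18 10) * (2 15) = [0, 1, 15, 3, 14, 5, 17, 7, 8, 18, 4, 11, 12, 13, 6, 2, 16, 9, 10] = (2 15)(4 14 6 17 9 18 10)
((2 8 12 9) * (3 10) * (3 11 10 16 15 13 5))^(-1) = (2 9 12 8)(3 5 13 15 16)(10 11)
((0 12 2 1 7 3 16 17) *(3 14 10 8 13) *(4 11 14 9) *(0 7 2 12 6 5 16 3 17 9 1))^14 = (0 2 1 7 17 13 8 10 14 11 4 9 16 5 6)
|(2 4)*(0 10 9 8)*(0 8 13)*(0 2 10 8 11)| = 15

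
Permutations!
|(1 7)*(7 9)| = 3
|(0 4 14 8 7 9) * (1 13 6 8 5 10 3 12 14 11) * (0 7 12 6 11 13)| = |(0 4 13 11 1)(3 6 8 12 14 5 10)(7 9)| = 70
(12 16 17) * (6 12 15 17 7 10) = (6 12 16 7 10)(15 17) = [0, 1, 2, 3, 4, 5, 12, 10, 8, 9, 6, 11, 16, 13, 14, 17, 7, 15]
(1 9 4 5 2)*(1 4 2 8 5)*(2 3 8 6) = (1 9 3 8 5 6 2 4) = [0, 9, 4, 8, 1, 6, 2, 7, 5, 3]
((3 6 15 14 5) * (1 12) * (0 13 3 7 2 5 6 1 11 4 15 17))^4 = ((0 13 3 1 12 11 4 15 14 6 17)(2 5 7))^4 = (0 12 14 13 11 6 3 4 17 1 15)(2 5 7)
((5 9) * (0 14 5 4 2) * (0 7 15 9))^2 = (0 5 14)(2 15 4 7 9)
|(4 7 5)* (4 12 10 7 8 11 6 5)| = |(4 8 11 6 5 12 10 7)| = 8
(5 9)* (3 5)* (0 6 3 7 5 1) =(0 6 3 1)(5 9 7) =[6, 0, 2, 1, 4, 9, 3, 5, 8, 7]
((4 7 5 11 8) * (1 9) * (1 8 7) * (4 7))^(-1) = (1 4 11 5 7 8 9)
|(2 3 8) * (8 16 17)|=5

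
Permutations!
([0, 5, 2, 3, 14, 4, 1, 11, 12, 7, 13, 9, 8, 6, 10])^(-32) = [0, 14, 2, 3, 13, 10, 4, 11, 8, 7, 1, 9, 12, 5, 6]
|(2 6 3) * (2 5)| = 4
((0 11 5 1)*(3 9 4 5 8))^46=((0 11 8 3 9 4 5 1))^46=(0 5 9 8)(1 4 3 11)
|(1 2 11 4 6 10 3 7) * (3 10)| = |(1 2 11 4 6 3 7)| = 7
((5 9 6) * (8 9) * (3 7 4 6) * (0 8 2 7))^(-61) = ((0 8 9 3)(2 7 4 6 5))^(-61) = (0 3 9 8)(2 5 6 4 7)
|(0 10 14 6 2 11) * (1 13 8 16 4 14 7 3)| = 13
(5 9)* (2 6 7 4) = [0, 1, 6, 3, 2, 9, 7, 4, 8, 5] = (2 6 7 4)(5 9)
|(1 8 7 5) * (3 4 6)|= |(1 8 7 5)(3 4 6)|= 12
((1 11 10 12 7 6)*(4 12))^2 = ((1 11 10 4 12 7 6))^2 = (1 10 12 6 11 4 7)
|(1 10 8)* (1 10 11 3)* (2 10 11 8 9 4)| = |(1 8 11 3)(2 10 9 4)| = 4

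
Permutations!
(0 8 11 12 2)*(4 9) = (0 8 11 12 2)(4 9) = [8, 1, 0, 3, 9, 5, 6, 7, 11, 4, 10, 12, 2]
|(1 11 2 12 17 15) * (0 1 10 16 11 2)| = 9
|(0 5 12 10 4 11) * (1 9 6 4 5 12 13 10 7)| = 24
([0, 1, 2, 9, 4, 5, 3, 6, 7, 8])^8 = (3 7 9 6 8)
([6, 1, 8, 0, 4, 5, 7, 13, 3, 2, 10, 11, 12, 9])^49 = [6, 1, 8, 0, 4, 5, 7, 13, 3, 2, 10, 11, 12, 9]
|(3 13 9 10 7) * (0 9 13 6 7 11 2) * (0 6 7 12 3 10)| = 14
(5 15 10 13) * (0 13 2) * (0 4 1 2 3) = (0 13 5 15 10 3)(1 2 4) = [13, 2, 4, 0, 1, 15, 6, 7, 8, 9, 3, 11, 12, 5, 14, 10]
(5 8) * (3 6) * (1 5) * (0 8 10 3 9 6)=(0 8 1 5 10 3)(6 9)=[8, 5, 2, 0, 4, 10, 9, 7, 1, 6, 3]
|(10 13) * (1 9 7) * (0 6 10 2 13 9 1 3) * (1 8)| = |(0 6 10 9 7 3)(1 8)(2 13)| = 6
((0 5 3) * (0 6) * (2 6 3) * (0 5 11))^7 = ((0 11)(2 6 5))^7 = (0 11)(2 6 5)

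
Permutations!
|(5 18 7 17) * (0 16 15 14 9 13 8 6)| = |(0 16 15 14 9 13 8 6)(5 18 7 17)| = 8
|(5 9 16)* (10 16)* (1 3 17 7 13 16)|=|(1 3 17 7 13 16 5 9 10)|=9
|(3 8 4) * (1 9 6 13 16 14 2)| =21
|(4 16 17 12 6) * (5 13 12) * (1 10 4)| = 9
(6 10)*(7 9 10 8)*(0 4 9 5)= (0 4 9 10 6 8 7 5)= [4, 1, 2, 3, 9, 0, 8, 5, 7, 10, 6]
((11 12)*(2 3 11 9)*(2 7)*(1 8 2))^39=(1 7 9 12 11 3 2 8)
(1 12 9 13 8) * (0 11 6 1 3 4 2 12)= (0 11 6 1)(2 12 9 13 8 3 4)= [11, 0, 12, 4, 2, 5, 1, 7, 3, 13, 10, 6, 9, 8]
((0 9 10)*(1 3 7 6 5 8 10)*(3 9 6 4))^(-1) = (0 10 8 5 6)(1 9)(3 4 7) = ((0 6 5 8 10)(1 9)(3 7 4))^(-1)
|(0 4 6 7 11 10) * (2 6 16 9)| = |(0 4 16 9 2 6 7 11 10)| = 9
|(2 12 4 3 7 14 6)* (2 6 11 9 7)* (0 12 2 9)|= 8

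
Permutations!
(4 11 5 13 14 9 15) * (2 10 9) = (2 10 9 15 4 11 5 13 14) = [0, 1, 10, 3, 11, 13, 6, 7, 8, 15, 9, 5, 12, 14, 2, 4]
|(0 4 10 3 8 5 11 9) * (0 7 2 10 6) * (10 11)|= 12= |(0 4 6)(2 11 9 7)(3 8 5 10)|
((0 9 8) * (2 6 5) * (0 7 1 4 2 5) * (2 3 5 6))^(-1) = (0 6 5 3 4 1 7 8 9)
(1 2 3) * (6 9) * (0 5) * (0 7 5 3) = (0 3 1 2)(5 7)(6 9) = [3, 2, 0, 1, 4, 7, 9, 5, 8, 6]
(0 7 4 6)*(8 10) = (0 7 4 6)(8 10) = [7, 1, 2, 3, 6, 5, 0, 4, 10, 9, 8]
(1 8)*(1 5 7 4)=(1 8 5 7 4)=[0, 8, 2, 3, 1, 7, 6, 4, 5]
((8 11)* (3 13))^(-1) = ((3 13)(8 11))^(-1) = (3 13)(8 11)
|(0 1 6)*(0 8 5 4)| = |(0 1 6 8 5 4)| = 6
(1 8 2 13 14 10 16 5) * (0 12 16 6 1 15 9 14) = (0 12 16 5 15 9 14 10 6 1 8 2 13) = [12, 8, 13, 3, 4, 15, 1, 7, 2, 14, 6, 11, 16, 0, 10, 9, 5]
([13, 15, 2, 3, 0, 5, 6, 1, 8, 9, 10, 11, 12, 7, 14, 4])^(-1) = [4, 7, 2, 3, 15, 5, 6, 13, 8, 9, 10, 11, 12, 0, 14, 1]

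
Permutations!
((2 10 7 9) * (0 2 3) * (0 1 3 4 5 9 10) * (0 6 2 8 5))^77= (0 5 4 8 9)(1 3)(2 6)(7 10)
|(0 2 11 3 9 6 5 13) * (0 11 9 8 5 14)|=5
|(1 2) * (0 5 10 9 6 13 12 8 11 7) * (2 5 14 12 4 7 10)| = 33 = |(0 14 12 8 11 10 9 6 13 4 7)(1 5 2)|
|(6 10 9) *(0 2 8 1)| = |(0 2 8 1)(6 10 9)| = 12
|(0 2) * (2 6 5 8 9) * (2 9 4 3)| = |(9)(0 6 5 8 4 3 2)| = 7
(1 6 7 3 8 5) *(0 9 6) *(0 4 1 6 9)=(9)(1 4)(3 8 5 6 7)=[0, 4, 2, 8, 1, 6, 7, 3, 5, 9]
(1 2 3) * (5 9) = (1 2 3)(5 9) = [0, 2, 3, 1, 4, 9, 6, 7, 8, 5]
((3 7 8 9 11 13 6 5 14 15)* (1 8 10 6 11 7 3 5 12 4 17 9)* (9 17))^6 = (17)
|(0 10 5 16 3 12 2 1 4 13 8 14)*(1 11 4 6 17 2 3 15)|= 14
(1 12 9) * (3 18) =(1 12 9)(3 18) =[0, 12, 2, 18, 4, 5, 6, 7, 8, 1, 10, 11, 9, 13, 14, 15, 16, 17, 3]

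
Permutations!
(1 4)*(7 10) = [0, 4, 2, 3, 1, 5, 6, 10, 8, 9, 7] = (1 4)(7 10)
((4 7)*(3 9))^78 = ((3 9)(4 7))^78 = (9)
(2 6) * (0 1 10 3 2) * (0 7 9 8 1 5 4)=(0 5 4)(1 10 3 2 6 7 9 8)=[5, 10, 6, 2, 0, 4, 7, 9, 1, 8, 3]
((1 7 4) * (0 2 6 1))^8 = ((0 2 6 1 7 4))^8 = (0 6 7)(1 4 2)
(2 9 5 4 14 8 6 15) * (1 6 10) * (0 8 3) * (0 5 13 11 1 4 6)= (0 8 10 4 14 3 5 6 15 2 9 13 11 1)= [8, 0, 9, 5, 14, 6, 15, 7, 10, 13, 4, 1, 12, 11, 3, 2]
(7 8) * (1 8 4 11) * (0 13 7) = (0 13 7 4 11 1 8) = [13, 8, 2, 3, 11, 5, 6, 4, 0, 9, 10, 1, 12, 7]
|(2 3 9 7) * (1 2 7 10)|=|(1 2 3 9 10)|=5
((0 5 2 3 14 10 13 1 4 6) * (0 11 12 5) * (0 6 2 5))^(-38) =((0 6 11 12)(1 4 2 3 14 10 13))^(-38) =(0 11)(1 14 4 10 2 13 3)(6 12)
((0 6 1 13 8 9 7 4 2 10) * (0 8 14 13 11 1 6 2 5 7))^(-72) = (14)(0 8 2 9 10)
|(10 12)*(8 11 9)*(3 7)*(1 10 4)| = |(1 10 12 4)(3 7)(8 11 9)| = 12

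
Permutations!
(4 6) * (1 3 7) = (1 3 7)(4 6) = [0, 3, 2, 7, 6, 5, 4, 1]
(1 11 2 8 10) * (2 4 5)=(1 11 4 5 2 8 10)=[0, 11, 8, 3, 5, 2, 6, 7, 10, 9, 1, 4]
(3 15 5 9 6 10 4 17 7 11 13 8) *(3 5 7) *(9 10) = (3 15 7 11 13 8 5 10 4 17)(6 9) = [0, 1, 2, 15, 17, 10, 9, 11, 5, 6, 4, 13, 12, 8, 14, 7, 16, 3]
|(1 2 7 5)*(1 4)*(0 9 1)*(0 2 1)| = 4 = |(0 9)(2 7 5 4)|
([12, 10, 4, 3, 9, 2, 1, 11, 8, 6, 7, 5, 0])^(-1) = (0 12)(1 6 9 4 2 5 11 7 10)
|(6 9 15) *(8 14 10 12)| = 12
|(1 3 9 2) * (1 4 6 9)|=|(1 3)(2 4 6 9)|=4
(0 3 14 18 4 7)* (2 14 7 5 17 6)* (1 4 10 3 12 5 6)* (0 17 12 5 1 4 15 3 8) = [5, 15, 14, 7, 6, 12, 2, 17, 0, 9, 8, 11, 1, 13, 18, 3, 16, 4, 10] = (0 5 12 1 15 3 7 17 4 6 2 14 18 10 8)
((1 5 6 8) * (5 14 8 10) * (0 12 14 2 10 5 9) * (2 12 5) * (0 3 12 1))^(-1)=(0 8 14 12 3 9 10 2 6 5)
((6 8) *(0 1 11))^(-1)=(0 11 1)(6 8)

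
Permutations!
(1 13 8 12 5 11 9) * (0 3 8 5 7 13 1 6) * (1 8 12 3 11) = (0 11 9 6)(1 8 3 12 7 13 5) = [11, 8, 2, 12, 4, 1, 0, 13, 3, 6, 10, 9, 7, 5]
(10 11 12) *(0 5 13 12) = (0 5 13 12 10 11) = [5, 1, 2, 3, 4, 13, 6, 7, 8, 9, 11, 0, 10, 12]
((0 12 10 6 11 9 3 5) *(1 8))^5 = (0 9 10 5 11 12 3 6)(1 8)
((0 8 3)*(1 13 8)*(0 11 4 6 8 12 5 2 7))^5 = (0 2 12 1 7 5 13)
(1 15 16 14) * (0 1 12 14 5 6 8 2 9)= (0 1 15 16 5 6 8 2 9)(12 14)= [1, 15, 9, 3, 4, 6, 8, 7, 2, 0, 10, 11, 14, 13, 12, 16, 5]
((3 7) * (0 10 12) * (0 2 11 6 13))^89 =(0 6 2 10 13 11 12)(3 7)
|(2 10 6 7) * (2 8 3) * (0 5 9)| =|(0 5 9)(2 10 6 7 8 3)| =6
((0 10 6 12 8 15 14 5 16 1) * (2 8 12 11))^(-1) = (0 1 16 5 14 15 8 2 11 6 10)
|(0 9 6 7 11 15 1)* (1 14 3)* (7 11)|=|(0 9 6 11 15 14 3 1)|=8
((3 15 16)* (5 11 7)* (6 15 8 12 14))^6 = ((3 8 12 14 6 15 16)(5 11 7))^6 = (3 16 15 6 14 12 8)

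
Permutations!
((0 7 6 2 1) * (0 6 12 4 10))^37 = (0 12 10 7 4)(1 6 2)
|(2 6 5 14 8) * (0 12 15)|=|(0 12 15)(2 6 5 14 8)|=15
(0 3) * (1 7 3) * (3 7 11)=(0 1 11 3)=[1, 11, 2, 0, 4, 5, 6, 7, 8, 9, 10, 3]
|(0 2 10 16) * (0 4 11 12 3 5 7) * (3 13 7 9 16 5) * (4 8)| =|(0 2 10 5 9 16 8 4 11 12 13 7)| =12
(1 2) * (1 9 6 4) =[0, 2, 9, 3, 1, 5, 4, 7, 8, 6] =(1 2 9 6 4)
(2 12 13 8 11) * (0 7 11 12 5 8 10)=(0 7 11 2 5 8 12 13 10)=[7, 1, 5, 3, 4, 8, 6, 11, 12, 9, 0, 2, 13, 10]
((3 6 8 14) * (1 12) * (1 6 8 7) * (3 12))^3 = ((1 3 8 14 12 6 7))^3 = (1 14 7 8 6 3 12)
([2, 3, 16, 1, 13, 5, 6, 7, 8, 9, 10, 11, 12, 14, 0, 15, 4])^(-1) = (0 14 13 4 16 2)(1 3)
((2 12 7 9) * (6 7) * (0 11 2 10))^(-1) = ((0 11 2 12 6 7 9 10))^(-1) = (0 10 9 7 6 12 2 11)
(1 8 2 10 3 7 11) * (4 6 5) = (1 8 2 10 3 7 11)(4 6 5) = [0, 8, 10, 7, 6, 4, 5, 11, 2, 9, 3, 1]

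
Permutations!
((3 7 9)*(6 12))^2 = (12)(3 9 7)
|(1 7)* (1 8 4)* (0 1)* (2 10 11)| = 15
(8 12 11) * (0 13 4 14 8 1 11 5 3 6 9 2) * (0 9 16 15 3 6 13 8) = (0 8 12 5 6 16 15 3 13 4 14)(1 11)(2 9) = [8, 11, 9, 13, 14, 6, 16, 7, 12, 2, 10, 1, 5, 4, 0, 3, 15]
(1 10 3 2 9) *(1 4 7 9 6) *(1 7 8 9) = (1 10 3 2 6 7)(4 8 9) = [0, 10, 6, 2, 8, 5, 7, 1, 9, 4, 3]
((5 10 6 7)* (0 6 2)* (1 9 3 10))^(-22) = ((0 6 7 5 1 9 3 10 2))^(-22) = (0 9 6 3 7 10 5 2 1)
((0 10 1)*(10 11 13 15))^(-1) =(0 1 10 15 13 11)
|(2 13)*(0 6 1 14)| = |(0 6 1 14)(2 13)| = 4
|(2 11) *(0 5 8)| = |(0 5 8)(2 11)| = 6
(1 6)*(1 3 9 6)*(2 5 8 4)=(2 5 8 4)(3 9 6)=[0, 1, 5, 9, 2, 8, 3, 7, 4, 6]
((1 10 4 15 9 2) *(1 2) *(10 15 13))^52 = (1 15 9)(4 13 10)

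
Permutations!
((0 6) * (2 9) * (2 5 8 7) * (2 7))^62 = (2 5)(8 9)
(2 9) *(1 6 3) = [0, 6, 9, 1, 4, 5, 3, 7, 8, 2] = (1 6 3)(2 9)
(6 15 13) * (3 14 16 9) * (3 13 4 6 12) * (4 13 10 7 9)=(3 14 16 4 6 15 13 12)(7 9 10)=[0, 1, 2, 14, 6, 5, 15, 9, 8, 10, 7, 11, 3, 12, 16, 13, 4]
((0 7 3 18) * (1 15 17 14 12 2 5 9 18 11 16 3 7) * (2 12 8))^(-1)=(0 18 9 5 2 8 14 17 15 1)(3 16 11)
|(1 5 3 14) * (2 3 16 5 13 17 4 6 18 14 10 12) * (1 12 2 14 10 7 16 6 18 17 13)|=10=|(2 3 7 16 5 6 17 4 18 10)(12 14)|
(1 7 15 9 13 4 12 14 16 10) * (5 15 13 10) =[0, 7, 2, 3, 12, 15, 6, 13, 8, 10, 1, 11, 14, 4, 16, 9, 5] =(1 7 13 4 12 14 16 5 15 9 10)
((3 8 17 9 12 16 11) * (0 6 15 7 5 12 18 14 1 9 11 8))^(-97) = (0 15 5 16 17 3 6 7 12 8 11)(1 14 18 9)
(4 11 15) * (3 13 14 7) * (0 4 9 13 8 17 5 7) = (0 4 11 15 9 13 14)(3 8 17 5 7) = [4, 1, 2, 8, 11, 7, 6, 3, 17, 13, 10, 15, 12, 14, 0, 9, 16, 5]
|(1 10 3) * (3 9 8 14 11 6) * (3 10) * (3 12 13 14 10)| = |(1 12 13 14 11 6 3)(8 10 9)| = 21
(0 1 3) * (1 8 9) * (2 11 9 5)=(0 8 5 2 11 9 1 3)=[8, 3, 11, 0, 4, 2, 6, 7, 5, 1, 10, 9]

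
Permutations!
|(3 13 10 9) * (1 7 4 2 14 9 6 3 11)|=|(1 7 4 2 14 9 11)(3 13 10 6)|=28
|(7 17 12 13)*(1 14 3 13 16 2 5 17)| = 5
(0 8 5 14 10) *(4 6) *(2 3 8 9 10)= (0 9 10)(2 3 8 5 14)(4 6)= [9, 1, 3, 8, 6, 14, 4, 7, 5, 10, 0, 11, 12, 13, 2]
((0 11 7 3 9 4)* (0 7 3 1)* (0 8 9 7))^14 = ((0 11 3 7 1 8 9 4))^14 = (0 9 1 3)(4 8 7 11)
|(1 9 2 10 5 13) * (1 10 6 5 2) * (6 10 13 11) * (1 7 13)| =|(1 9 7 13)(2 10)(5 11 6)| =12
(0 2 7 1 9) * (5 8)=(0 2 7 1 9)(5 8)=[2, 9, 7, 3, 4, 8, 6, 1, 5, 0]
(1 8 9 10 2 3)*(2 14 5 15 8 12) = (1 12 2 3)(5 15 8 9 10 14) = [0, 12, 3, 1, 4, 15, 6, 7, 9, 10, 14, 11, 2, 13, 5, 8]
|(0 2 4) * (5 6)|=6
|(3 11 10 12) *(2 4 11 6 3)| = 10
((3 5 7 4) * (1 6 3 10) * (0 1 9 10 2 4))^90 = (10)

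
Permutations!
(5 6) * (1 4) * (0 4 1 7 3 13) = (0 4 7 3 13)(5 6) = [4, 1, 2, 13, 7, 6, 5, 3, 8, 9, 10, 11, 12, 0]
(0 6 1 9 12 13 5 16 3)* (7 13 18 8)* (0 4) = (0 6 1 9 12 18 8 7 13 5 16 3 4) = [6, 9, 2, 4, 0, 16, 1, 13, 7, 12, 10, 11, 18, 5, 14, 15, 3, 17, 8]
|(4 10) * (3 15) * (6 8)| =2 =|(3 15)(4 10)(6 8)|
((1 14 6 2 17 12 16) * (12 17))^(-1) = (17)(1 16 12 2 6 14)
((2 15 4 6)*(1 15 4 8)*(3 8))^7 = ((1 15 3 8)(2 4 6))^7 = (1 8 3 15)(2 4 6)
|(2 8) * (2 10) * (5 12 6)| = 3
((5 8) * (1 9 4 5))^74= (1 8 5 4 9)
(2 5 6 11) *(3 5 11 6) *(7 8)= (2 11)(3 5)(7 8)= [0, 1, 11, 5, 4, 3, 6, 8, 7, 9, 10, 2]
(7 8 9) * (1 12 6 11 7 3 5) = [0, 12, 2, 5, 4, 1, 11, 8, 9, 3, 10, 7, 6] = (1 12 6 11 7 8 9 3 5)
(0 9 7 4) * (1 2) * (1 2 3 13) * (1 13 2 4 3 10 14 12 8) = [9, 10, 4, 2, 0, 5, 6, 3, 1, 7, 14, 11, 8, 13, 12] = (0 9 7 3 2 4)(1 10 14 12 8)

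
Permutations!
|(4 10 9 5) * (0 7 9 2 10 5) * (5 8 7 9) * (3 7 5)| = 6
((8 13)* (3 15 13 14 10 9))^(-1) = ((3 15 13 8 14 10 9))^(-1) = (3 9 10 14 8 13 15)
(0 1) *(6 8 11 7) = [1, 0, 2, 3, 4, 5, 8, 6, 11, 9, 10, 7] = (0 1)(6 8 11 7)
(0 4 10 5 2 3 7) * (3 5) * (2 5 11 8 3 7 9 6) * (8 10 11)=(0 4 11 10 7)(2 8 3 9 6)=[4, 1, 8, 9, 11, 5, 2, 0, 3, 6, 7, 10]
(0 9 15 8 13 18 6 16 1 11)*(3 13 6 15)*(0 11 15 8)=(0 9 3 13 18 8 6 16 1 15)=[9, 15, 2, 13, 4, 5, 16, 7, 6, 3, 10, 11, 12, 18, 14, 0, 1, 17, 8]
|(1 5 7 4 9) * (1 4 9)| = 5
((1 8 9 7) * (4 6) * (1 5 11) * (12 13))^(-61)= (1 11 5 7 9 8)(4 6)(12 13)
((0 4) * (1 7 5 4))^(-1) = ((0 1 7 5 4))^(-1) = (0 4 5 7 1)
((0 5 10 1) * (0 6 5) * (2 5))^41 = (1 6 2 5 10)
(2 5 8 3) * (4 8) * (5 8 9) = (2 8 3)(4 9 5) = [0, 1, 8, 2, 9, 4, 6, 7, 3, 5]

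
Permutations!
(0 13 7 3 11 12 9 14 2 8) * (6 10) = [13, 1, 8, 11, 4, 5, 10, 3, 0, 14, 6, 12, 9, 7, 2] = (0 13 7 3 11 12 9 14 2 8)(6 10)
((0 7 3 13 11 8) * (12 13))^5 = (0 11 12 7 8 13 3)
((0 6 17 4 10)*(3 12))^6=((0 6 17 4 10)(3 12))^6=(0 6 17 4 10)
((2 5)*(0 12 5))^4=((0 12 5 2))^4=(12)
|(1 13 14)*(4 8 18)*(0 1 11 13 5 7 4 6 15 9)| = 30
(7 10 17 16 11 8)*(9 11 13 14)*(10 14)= (7 14 9 11 8)(10 17 16 13)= [0, 1, 2, 3, 4, 5, 6, 14, 7, 11, 17, 8, 12, 10, 9, 15, 13, 16]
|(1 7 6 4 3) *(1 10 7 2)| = 10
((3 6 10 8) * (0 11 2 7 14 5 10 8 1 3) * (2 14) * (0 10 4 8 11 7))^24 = (1 4 11)(3 8 14)(5 6 10)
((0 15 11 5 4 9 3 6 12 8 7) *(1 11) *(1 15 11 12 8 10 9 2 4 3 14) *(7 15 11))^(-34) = (1 12 10 9 14)(3 8 11)(5 6 15)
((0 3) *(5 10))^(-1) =((0 3)(5 10))^(-1) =(0 3)(5 10)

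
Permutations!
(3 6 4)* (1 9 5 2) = (1 9 5 2)(3 6 4) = [0, 9, 1, 6, 3, 2, 4, 7, 8, 5]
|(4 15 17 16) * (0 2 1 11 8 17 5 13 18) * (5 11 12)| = |(0 2 1 12 5 13 18)(4 15 11 8 17 16)| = 42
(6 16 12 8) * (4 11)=(4 11)(6 16 12 8)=[0, 1, 2, 3, 11, 5, 16, 7, 6, 9, 10, 4, 8, 13, 14, 15, 12]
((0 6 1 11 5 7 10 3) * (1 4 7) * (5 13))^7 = (0 6 4 7 10 3)(1 5 13 11)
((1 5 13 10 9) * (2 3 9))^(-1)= ((1 5 13 10 2 3 9))^(-1)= (1 9 3 2 10 13 5)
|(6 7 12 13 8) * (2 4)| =|(2 4)(6 7 12 13 8)| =10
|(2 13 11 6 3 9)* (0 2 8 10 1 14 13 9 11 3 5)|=12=|(0 2 9 8 10 1 14 13 3 11 6 5)|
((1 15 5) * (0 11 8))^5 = (0 8 11)(1 5 15)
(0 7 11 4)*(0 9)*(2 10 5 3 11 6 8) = (0 7 6 8 2 10 5 3 11 4 9) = [7, 1, 10, 11, 9, 3, 8, 6, 2, 0, 5, 4]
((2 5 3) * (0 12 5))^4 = (0 2 3 5 12)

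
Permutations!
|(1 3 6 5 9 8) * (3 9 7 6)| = 3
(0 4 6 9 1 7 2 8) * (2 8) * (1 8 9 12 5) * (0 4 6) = [6, 7, 2, 3, 0, 1, 12, 9, 4, 8, 10, 11, 5] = (0 6 12 5 1 7 9 8 4)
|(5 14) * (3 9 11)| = |(3 9 11)(5 14)| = 6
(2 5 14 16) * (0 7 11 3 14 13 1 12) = (0 7 11 3 14 16 2 5 13 1 12) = [7, 12, 5, 14, 4, 13, 6, 11, 8, 9, 10, 3, 0, 1, 16, 15, 2]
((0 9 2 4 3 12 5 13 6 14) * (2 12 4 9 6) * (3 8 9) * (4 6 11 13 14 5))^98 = (0 13 3 5)(2 6 14 11)(4 9)(8 12)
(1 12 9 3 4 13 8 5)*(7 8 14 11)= [0, 12, 2, 4, 13, 1, 6, 8, 5, 3, 10, 7, 9, 14, 11]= (1 12 9 3 4 13 14 11 7 8 5)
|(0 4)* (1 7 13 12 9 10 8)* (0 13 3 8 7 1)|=9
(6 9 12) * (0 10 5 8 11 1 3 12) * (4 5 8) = (0 10 8 11 1 3 12 6 9)(4 5) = [10, 3, 2, 12, 5, 4, 9, 7, 11, 0, 8, 1, 6]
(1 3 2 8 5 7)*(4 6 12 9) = [0, 3, 8, 2, 6, 7, 12, 1, 5, 4, 10, 11, 9] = (1 3 2 8 5 7)(4 6 12 9)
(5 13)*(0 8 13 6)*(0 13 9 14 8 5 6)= (0 5)(6 13)(8 9 14)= [5, 1, 2, 3, 4, 0, 13, 7, 9, 14, 10, 11, 12, 6, 8]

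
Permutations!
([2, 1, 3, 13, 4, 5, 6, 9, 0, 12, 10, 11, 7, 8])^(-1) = [8, 1, 0, 2, 4, 5, 6, 12, 13, 7, 10, 11, 9, 3]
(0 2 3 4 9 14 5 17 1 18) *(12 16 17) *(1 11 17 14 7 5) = (0 2 3 4 9 7 5 12 16 14 1 18)(11 17) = [2, 18, 3, 4, 9, 12, 6, 5, 8, 7, 10, 17, 16, 13, 1, 15, 14, 11, 0]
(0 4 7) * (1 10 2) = (0 4 7)(1 10 2) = [4, 10, 1, 3, 7, 5, 6, 0, 8, 9, 2]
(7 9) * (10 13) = (7 9)(10 13) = [0, 1, 2, 3, 4, 5, 6, 9, 8, 7, 13, 11, 12, 10]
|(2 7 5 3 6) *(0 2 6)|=5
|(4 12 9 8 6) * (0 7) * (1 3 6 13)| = |(0 7)(1 3 6 4 12 9 8 13)| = 8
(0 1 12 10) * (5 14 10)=[1, 12, 2, 3, 4, 14, 6, 7, 8, 9, 0, 11, 5, 13, 10]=(0 1 12 5 14 10)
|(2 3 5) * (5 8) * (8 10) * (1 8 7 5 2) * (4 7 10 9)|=|(10)(1 8 2 3 9 4 7 5)|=8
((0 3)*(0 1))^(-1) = (0 1 3)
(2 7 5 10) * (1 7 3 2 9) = (1 7 5 10 9)(2 3) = [0, 7, 3, 2, 4, 10, 6, 5, 8, 1, 9]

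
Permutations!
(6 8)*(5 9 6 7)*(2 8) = (2 8 7 5 9 6) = [0, 1, 8, 3, 4, 9, 2, 5, 7, 6]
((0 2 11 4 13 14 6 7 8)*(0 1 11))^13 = (0 2)(1 6 4 8 14 11 7 13)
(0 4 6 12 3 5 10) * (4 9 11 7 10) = [9, 1, 2, 5, 6, 4, 12, 10, 8, 11, 0, 7, 3] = (0 9 11 7 10)(3 5 4 6 12)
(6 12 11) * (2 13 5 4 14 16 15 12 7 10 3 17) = (2 13 5 4 14 16 15 12 11 6 7 10 3 17) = [0, 1, 13, 17, 14, 4, 7, 10, 8, 9, 3, 6, 11, 5, 16, 12, 15, 2]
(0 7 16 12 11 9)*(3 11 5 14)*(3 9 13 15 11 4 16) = (0 7 3 4 16 12 5 14 9)(11 13 15) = [7, 1, 2, 4, 16, 14, 6, 3, 8, 0, 10, 13, 5, 15, 9, 11, 12]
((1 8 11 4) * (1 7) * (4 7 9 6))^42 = (1 11)(7 8)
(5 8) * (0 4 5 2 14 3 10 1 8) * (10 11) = (0 4 5)(1 8 2 14 3 11 10) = [4, 8, 14, 11, 5, 0, 6, 7, 2, 9, 1, 10, 12, 13, 3]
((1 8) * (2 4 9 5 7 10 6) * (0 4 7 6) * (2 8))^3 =((0 4 9 5 6 8 1 2 7 10))^3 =(0 5 1 10 9 8 7 4 6 2)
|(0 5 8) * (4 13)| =6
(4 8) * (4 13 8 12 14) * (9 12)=(4 9 12 14)(8 13)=[0, 1, 2, 3, 9, 5, 6, 7, 13, 12, 10, 11, 14, 8, 4]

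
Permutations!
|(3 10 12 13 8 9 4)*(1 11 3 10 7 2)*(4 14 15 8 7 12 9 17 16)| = |(1 11 3 12 13 7 2)(4 10 9 14 15 8 17 16)| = 56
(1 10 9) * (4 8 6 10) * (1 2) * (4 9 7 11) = [0, 9, 1, 3, 8, 5, 10, 11, 6, 2, 7, 4] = (1 9 2)(4 8 6 10 7 11)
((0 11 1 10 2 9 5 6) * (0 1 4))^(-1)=((0 11 4)(1 10 2 9 5 6))^(-1)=(0 4 11)(1 6 5 9 2 10)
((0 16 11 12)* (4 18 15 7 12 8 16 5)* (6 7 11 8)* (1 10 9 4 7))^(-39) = (0 5 7 12)(1 10 9 4 18 15 11 6)(8 16)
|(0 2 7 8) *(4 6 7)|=|(0 2 4 6 7 8)|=6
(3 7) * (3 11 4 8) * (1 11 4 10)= (1 11 10)(3 7 4 8)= [0, 11, 2, 7, 8, 5, 6, 4, 3, 9, 1, 10]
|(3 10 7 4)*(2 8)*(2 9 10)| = |(2 8 9 10 7 4 3)| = 7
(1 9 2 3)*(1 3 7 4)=[0, 9, 7, 3, 1, 5, 6, 4, 8, 2]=(1 9 2 7 4)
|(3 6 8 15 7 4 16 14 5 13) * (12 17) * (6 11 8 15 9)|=12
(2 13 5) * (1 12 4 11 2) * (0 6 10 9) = [6, 12, 13, 3, 11, 1, 10, 7, 8, 0, 9, 2, 4, 5] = (0 6 10 9)(1 12 4 11 2 13 5)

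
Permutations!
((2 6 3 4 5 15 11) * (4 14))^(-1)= (2 11 15 5 4 14 3 6)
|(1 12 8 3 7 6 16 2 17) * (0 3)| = |(0 3 7 6 16 2 17 1 12 8)| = 10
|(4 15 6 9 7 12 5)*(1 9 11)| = 9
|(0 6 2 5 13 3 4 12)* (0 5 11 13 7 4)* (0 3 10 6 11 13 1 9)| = 4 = |(0 11 1 9)(2 13 10 6)(4 12 5 7)|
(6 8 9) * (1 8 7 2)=[0, 8, 1, 3, 4, 5, 7, 2, 9, 6]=(1 8 9 6 7 2)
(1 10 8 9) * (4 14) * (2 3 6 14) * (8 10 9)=[0, 9, 3, 6, 2, 5, 14, 7, 8, 1, 10, 11, 12, 13, 4]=(1 9)(2 3 6 14 4)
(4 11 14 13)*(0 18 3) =(0 18 3)(4 11 14 13) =[18, 1, 2, 0, 11, 5, 6, 7, 8, 9, 10, 14, 12, 4, 13, 15, 16, 17, 3]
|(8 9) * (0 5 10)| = |(0 5 10)(8 9)| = 6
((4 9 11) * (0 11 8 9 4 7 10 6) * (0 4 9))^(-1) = (0 8 9 4 6 10 7 11)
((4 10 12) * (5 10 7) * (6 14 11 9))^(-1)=(4 12 10 5 7)(6 9 11 14)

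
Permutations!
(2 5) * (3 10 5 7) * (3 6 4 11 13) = (2 7 6 4 11 13 3 10 5) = [0, 1, 7, 10, 11, 2, 4, 6, 8, 9, 5, 13, 12, 3]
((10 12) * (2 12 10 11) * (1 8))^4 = (2 12 11)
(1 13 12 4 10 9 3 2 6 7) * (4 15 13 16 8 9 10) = (1 16 8 9 3 2 6 7)(12 15 13) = [0, 16, 6, 2, 4, 5, 7, 1, 9, 3, 10, 11, 15, 12, 14, 13, 8]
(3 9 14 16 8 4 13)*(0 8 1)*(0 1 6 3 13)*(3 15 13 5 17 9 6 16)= (0 8 4)(3 6 15 13 5 17 9 14)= [8, 1, 2, 6, 0, 17, 15, 7, 4, 14, 10, 11, 12, 5, 3, 13, 16, 9]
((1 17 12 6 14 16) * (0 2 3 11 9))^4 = (0 9 11 3 2)(1 14 12)(6 17 16) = ((0 2 3 11 9)(1 17 12 6 14 16))^4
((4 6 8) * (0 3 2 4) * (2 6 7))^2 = (0 6)(2 7 4)(3 8)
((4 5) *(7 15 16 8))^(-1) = (4 5)(7 8 16 15)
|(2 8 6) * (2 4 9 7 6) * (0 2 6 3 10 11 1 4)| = |(0 2 8 6)(1 4 9 7 3 10 11)| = 28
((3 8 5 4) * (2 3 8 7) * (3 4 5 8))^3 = (8)(2 7 3 4)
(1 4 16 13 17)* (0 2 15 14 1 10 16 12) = (0 2 15 14 1 4 12)(10 16 13 17) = [2, 4, 15, 3, 12, 5, 6, 7, 8, 9, 16, 11, 0, 17, 1, 14, 13, 10]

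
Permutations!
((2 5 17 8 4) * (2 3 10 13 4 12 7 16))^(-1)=(2 16 7 12 8 17 5)(3 4 13 10)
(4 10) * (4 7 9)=(4 10 7 9)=[0, 1, 2, 3, 10, 5, 6, 9, 8, 4, 7]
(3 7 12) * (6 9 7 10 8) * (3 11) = [0, 1, 2, 10, 4, 5, 9, 12, 6, 7, 8, 3, 11] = (3 10 8 6 9 7 12 11)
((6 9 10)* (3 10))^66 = (3 6)(9 10)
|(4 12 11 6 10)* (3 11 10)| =|(3 11 6)(4 12 10)| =3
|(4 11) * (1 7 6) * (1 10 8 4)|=7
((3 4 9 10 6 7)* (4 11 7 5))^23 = ((3 11 7)(4 9 10 6 5))^23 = (3 7 11)(4 6 9 5 10)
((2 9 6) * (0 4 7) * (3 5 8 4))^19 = ((0 3 5 8 4 7)(2 9 6))^19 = (0 3 5 8 4 7)(2 9 6)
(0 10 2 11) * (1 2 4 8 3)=(0 10 4 8 3 1 2 11)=[10, 2, 11, 1, 8, 5, 6, 7, 3, 9, 4, 0]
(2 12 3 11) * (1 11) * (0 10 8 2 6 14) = [10, 11, 12, 1, 4, 5, 14, 7, 2, 9, 8, 6, 3, 13, 0] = (0 10 8 2 12 3 1 11 6 14)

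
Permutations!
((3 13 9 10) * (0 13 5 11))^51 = ((0 13 9 10 3 5 11))^51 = (0 9 3 11 13 10 5)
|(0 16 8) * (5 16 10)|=|(0 10 5 16 8)|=5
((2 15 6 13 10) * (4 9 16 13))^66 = ((2 15 6 4 9 16 13 10))^66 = (2 6 9 13)(4 16 10 15)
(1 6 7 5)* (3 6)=(1 3 6 7 5)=[0, 3, 2, 6, 4, 1, 7, 5]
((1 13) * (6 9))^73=((1 13)(6 9))^73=(1 13)(6 9)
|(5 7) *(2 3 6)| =6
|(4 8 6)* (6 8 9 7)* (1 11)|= |(1 11)(4 9 7 6)|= 4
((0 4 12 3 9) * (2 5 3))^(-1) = ((0 4 12 2 5 3 9))^(-1) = (0 9 3 5 2 12 4)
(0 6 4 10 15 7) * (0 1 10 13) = (0 6 4 13)(1 10 15 7) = [6, 10, 2, 3, 13, 5, 4, 1, 8, 9, 15, 11, 12, 0, 14, 7]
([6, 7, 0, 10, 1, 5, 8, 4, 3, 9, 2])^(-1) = (0 2 10 3 8 6)(1 4 7)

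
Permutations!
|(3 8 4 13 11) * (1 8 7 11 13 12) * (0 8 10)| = |(13)(0 8 4 12 1 10)(3 7 11)| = 6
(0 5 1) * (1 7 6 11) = (0 5 7 6 11 1) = [5, 0, 2, 3, 4, 7, 11, 6, 8, 9, 10, 1]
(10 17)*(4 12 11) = (4 12 11)(10 17) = [0, 1, 2, 3, 12, 5, 6, 7, 8, 9, 17, 4, 11, 13, 14, 15, 16, 10]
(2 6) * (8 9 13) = (2 6)(8 9 13) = [0, 1, 6, 3, 4, 5, 2, 7, 9, 13, 10, 11, 12, 8]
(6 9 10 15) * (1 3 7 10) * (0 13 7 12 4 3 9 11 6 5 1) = (0 13 7 10 15 5 1 9)(3 12 4)(6 11) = [13, 9, 2, 12, 3, 1, 11, 10, 8, 0, 15, 6, 4, 7, 14, 5]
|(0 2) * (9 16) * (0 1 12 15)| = 10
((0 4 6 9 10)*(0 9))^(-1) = ((0 4 6)(9 10))^(-1) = (0 6 4)(9 10)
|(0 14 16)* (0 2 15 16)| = |(0 14)(2 15 16)| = 6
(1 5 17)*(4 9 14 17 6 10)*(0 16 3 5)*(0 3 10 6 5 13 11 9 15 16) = (1 3 13 11 9 14 17)(4 15 16 10) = [0, 3, 2, 13, 15, 5, 6, 7, 8, 14, 4, 9, 12, 11, 17, 16, 10, 1]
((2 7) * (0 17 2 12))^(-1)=(0 12 7 2 17)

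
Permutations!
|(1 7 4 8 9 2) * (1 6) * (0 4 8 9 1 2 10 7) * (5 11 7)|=18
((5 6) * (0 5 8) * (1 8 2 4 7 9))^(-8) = (0 5 6 2 4 7 9 1 8)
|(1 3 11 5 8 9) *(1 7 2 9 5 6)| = |(1 3 11 6)(2 9 7)(5 8)| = 12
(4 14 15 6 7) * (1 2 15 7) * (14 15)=(1 2 14 7 4 15 6)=[0, 2, 14, 3, 15, 5, 1, 4, 8, 9, 10, 11, 12, 13, 7, 6]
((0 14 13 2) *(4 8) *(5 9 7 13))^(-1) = ((0 14 5 9 7 13 2)(4 8))^(-1) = (0 2 13 7 9 5 14)(4 8)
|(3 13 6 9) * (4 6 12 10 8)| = |(3 13 12 10 8 4 6 9)| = 8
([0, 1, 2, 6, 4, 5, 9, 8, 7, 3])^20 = (3 9 6)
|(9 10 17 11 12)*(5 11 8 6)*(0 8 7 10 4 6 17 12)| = 11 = |(0 8 17 7 10 12 9 4 6 5 11)|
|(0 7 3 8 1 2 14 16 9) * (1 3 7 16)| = |(0 16 9)(1 2 14)(3 8)| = 6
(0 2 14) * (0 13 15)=[2, 1, 14, 3, 4, 5, 6, 7, 8, 9, 10, 11, 12, 15, 13, 0]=(0 2 14 13 15)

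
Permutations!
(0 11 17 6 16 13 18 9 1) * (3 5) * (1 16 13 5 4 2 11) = [1, 0, 11, 4, 2, 3, 13, 7, 8, 16, 10, 17, 12, 18, 14, 15, 5, 6, 9] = (0 1)(2 11 17 6 13 18 9 16 5 3 4)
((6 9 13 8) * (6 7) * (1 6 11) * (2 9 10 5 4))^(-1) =(1 11 7 8 13 9 2 4 5 10 6)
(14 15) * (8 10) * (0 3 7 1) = (0 3 7 1)(8 10)(14 15) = [3, 0, 2, 7, 4, 5, 6, 1, 10, 9, 8, 11, 12, 13, 15, 14]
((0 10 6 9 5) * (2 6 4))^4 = (0 6 10 9 4 5 2)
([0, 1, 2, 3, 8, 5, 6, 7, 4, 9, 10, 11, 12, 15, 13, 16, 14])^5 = (4 8)(13 15 16 14)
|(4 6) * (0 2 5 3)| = |(0 2 5 3)(4 6)| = 4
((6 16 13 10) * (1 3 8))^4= (16)(1 3 8)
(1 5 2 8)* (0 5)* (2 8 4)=(0 5 8 1)(2 4)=[5, 0, 4, 3, 2, 8, 6, 7, 1]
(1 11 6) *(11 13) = (1 13 11 6) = [0, 13, 2, 3, 4, 5, 1, 7, 8, 9, 10, 6, 12, 11]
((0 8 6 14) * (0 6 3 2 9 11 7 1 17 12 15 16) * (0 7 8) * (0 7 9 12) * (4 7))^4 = ((0 4 7 1 17)(2 12 15 16 9 11 8 3)(6 14))^4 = (0 17 1 7 4)(2 9)(3 16)(8 15)(11 12)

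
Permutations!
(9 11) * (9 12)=[0, 1, 2, 3, 4, 5, 6, 7, 8, 11, 10, 12, 9]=(9 11 12)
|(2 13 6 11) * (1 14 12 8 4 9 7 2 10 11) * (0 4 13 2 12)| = 10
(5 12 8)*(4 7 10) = (4 7 10)(5 12 8) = [0, 1, 2, 3, 7, 12, 6, 10, 5, 9, 4, 11, 8]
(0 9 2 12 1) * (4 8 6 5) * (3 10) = (0 9 2 12 1)(3 10)(4 8 6 5) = [9, 0, 12, 10, 8, 4, 5, 7, 6, 2, 3, 11, 1]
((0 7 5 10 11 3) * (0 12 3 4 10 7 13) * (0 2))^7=(0 13 2)(3 12)(4 10 11)(5 7)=((0 13 2)(3 12)(4 10 11)(5 7))^7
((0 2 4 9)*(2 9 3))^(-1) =((0 9)(2 4 3))^(-1) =(0 9)(2 3 4)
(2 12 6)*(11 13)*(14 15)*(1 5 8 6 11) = [0, 5, 12, 3, 4, 8, 2, 7, 6, 9, 10, 13, 11, 1, 15, 14] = (1 5 8 6 2 12 11 13)(14 15)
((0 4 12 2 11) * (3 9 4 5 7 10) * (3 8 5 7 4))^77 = (0 4 7 12 10 2 8 11 5)(3 9) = ((0 7 10 8 5 4 12 2 11)(3 9))^77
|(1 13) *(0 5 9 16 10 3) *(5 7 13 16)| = 14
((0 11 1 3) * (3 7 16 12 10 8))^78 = (0 10 7)(1 3 12)(8 16 11)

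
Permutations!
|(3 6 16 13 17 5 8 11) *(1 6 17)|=|(1 6 16 13)(3 17 5 8 11)|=20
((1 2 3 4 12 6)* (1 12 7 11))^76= ((1 2 3 4 7 11)(6 12))^76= (12)(1 7 3)(2 11 4)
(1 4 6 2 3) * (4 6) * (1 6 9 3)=[0, 9, 1, 6, 4, 5, 2, 7, 8, 3]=(1 9 3 6 2)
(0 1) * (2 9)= (0 1)(2 9)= [1, 0, 9, 3, 4, 5, 6, 7, 8, 2]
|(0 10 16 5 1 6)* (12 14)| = |(0 10 16 5 1 6)(12 14)| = 6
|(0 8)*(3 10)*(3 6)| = |(0 8)(3 10 6)| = 6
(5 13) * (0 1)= (0 1)(5 13)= [1, 0, 2, 3, 4, 13, 6, 7, 8, 9, 10, 11, 12, 5]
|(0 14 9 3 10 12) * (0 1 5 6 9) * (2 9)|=|(0 14)(1 5 6 2 9 3 10 12)|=8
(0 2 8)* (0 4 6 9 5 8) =(0 2)(4 6 9 5 8) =[2, 1, 0, 3, 6, 8, 9, 7, 4, 5]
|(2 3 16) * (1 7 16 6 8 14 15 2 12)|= 12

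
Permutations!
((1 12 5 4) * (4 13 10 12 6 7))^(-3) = ((1 6 7 4)(5 13 10 12))^(-3) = (1 6 7 4)(5 13 10 12)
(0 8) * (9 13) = (0 8)(9 13) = [8, 1, 2, 3, 4, 5, 6, 7, 0, 13, 10, 11, 12, 9]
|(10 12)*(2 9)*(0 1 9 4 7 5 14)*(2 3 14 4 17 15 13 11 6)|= 30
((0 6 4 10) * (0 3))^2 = ((0 6 4 10 3))^2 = (0 4 3 6 10)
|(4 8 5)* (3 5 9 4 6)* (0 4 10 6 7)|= 9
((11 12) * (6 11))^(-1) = (6 12 11)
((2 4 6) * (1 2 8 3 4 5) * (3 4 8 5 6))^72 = (8) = ((1 2 6 5)(3 8 4))^72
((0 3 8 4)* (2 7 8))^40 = (0 8 2)(3 4 7)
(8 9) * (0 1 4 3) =(0 1 4 3)(8 9) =[1, 4, 2, 0, 3, 5, 6, 7, 9, 8]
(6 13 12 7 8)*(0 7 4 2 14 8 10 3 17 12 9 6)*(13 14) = (0 7 10 3 17 12 4 2 13 9 6 14 8) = [7, 1, 13, 17, 2, 5, 14, 10, 0, 6, 3, 11, 4, 9, 8, 15, 16, 12]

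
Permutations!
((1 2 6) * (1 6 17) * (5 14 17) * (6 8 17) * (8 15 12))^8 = (1 17 8 12 15 6 14 5 2)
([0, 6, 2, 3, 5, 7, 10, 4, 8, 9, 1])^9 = [0, 1, 2, 3, 4, 5, 6, 7, 8, 9, 10]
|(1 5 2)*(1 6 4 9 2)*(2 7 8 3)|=|(1 5)(2 6 4 9 7 8 3)|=14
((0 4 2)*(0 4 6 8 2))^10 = (8)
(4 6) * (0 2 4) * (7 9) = (0 2 4 6)(7 9) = [2, 1, 4, 3, 6, 5, 0, 9, 8, 7]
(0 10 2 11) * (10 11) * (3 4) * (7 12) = [11, 1, 10, 4, 3, 5, 6, 12, 8, 9, 2, 0, 7] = (0 11)(2 10)(3 4)(7 12)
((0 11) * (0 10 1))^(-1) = ((0 11 10 1))^(-1) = (0 1 10 11)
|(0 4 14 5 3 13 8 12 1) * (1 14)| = |(0 4 1)(3 13 8 12 14 5)| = 6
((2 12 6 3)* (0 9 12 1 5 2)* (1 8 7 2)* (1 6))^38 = (0 1 3 12 6 9 5)(2 7 8)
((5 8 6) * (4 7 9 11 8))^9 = (4 9 8 5 7 11 6) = ((4 7 9 11 8 6 5))^9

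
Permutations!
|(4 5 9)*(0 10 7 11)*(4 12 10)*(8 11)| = 9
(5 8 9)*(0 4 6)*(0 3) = (0 4 6 3)(5 8 9) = [4, 1, 2, 0, 6, 8, 3, 7, 9, 5]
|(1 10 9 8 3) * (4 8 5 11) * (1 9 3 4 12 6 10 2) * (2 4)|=28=|(1 4 8 2)(3 9 5 11 12 6 10)|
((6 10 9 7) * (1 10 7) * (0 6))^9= ((0 6 7)(1 10 9))^9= (10)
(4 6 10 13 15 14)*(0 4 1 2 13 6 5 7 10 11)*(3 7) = [4, 2, 13, 7, 5, 3, 11, 10, 8, 9, 6, 0, 12, 15, 1, 14] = (0 4 5 3 7 10 6 11)(1 2 13 15 14)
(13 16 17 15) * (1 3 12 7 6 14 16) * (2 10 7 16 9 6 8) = (1 3 12 16 17 15 13)(2 10 7 8)(6 14 9) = [0, 3, 10, 12, 4, 5, 14, 8, 2, 6, 7, 11, 16, 1, 9, 13, 17, 15]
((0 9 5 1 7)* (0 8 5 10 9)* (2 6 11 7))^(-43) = (1 5 8 7 11 6 2)(9 10)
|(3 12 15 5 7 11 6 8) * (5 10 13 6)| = 21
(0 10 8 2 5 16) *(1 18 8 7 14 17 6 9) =(0 10 7 14 17 6 9 1 18 8 2 5 16) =[10, 18, 5, 3, 4, 16, 9, 14, 2, 1, 7, 11, 12, 13, 17, 15, 0, 6, 8]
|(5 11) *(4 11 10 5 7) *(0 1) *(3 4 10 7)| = 6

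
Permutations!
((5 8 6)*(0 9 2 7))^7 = ((0 9 2 7)(5 8 6))^7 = (0 7 2 9)(5 8 6)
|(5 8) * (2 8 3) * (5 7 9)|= 6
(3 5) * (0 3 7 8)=(0 3 5 7 8)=[3, 1, 2, 5, 4, 7, 6, 8, 0]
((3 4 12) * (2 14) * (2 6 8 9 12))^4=(2 9)(3 6)(4 8)(12 14)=((2 14 6 8 9 12 3 4))^4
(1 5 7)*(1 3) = (1 5 7 3) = [0, 5, 2, 1, 4, 7, 6, 3]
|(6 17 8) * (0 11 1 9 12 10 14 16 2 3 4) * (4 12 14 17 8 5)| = |(0 11 1 9 14 16 2 3 12 10 17 5 4)(6 8)| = 26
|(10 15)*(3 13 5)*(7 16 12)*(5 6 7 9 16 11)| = 6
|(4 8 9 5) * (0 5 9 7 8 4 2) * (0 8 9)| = 6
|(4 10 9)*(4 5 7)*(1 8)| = 10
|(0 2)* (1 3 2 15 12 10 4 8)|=9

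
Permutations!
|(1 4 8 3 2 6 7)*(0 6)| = |(0 6 7 1 4 8 3 2)| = 8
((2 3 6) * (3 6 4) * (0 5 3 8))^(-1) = (0 8 4 3 5)(2 6)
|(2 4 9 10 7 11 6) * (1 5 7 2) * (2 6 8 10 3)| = 28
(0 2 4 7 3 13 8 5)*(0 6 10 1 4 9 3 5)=(0 2 9 3 13 8)(1 4 7 5 6 10)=[2, 4, 9, 13, 7, 6, 10, 5, 0, 3, 1, 11, 12, 8]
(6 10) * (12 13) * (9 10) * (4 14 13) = [0, 1, 2, 3, 14, 5, 9, 7, 8, 10, 6, 11, 4, 12, 13] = (4 14 13 12)(6 9 10)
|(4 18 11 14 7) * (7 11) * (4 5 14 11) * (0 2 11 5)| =|(0 2 11 5 14 4 18 7)| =8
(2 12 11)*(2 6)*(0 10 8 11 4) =(0 10 8 11 6 2 12 4) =[10, 1, 12, 3, 0, 5, 2, 7, 11, 9, 8, 6, 4]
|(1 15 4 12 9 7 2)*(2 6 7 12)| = |(1 15 4 2)(6 7)(9 12)| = 4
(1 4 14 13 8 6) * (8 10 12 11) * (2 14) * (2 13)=(1 4 13 10 12 11 8 6)(2 14)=[0, 4, 14, 3, 13, 5, 1, 7, 6, 9, 12, 8, 11, 10, 2]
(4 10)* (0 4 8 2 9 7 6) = (0 4 10 8 2 9 7 6) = [4, 1, 9, 3, 10, 5, 0, 6, 2, 7, 8]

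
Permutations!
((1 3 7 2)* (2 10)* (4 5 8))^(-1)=((1 3 7 10 2)(4 5 8))^(-1)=(1 2 10 7 3)(4 8 5)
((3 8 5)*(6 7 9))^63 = (9)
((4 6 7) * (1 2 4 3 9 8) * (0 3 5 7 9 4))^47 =(0 2 1 8 9 6 4 3)(5 7) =((0 3 4 6 9 8 1 2)(5 7))^47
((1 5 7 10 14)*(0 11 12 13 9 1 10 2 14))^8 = ((0 11 12 13 9 1 5 7 2 14 10))^8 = (0 2 1 12 10 7 9 11 14 5 13)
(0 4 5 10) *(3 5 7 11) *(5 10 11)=(0 4 7 5 11 3 10)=[4, 1, 2, 10, 7, 11, 6, 5, 8, 9, 0, 3]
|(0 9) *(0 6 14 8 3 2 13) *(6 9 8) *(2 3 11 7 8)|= 6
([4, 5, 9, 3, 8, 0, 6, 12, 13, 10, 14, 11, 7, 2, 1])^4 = (0 2 1 8 10)(4 9 5 13 14)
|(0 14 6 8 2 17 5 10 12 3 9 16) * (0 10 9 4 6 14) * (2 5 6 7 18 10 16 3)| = 12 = |(2 17 6 8 5 9 3 4 7 18 10 12)|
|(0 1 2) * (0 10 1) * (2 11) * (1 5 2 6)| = |(1 11 6)(2 10 5)| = 3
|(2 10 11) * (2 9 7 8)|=|(2 10 11 9 7 8)|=6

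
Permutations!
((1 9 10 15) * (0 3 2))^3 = (1 15 10 9)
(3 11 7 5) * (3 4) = (3 11 7 5 4) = [0, 1, 2, 11, 3, 4, 6, 5, 8, 9, 10, 7]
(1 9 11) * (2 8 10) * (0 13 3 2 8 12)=[13, 9, 12, 2, 4, 5, 6, 7, 10, 11, 8, 1, 0, 3]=(0 13 3 2 12)(1 9 11)(8 10)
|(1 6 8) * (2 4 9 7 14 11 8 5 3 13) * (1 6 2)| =12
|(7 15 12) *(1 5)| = 6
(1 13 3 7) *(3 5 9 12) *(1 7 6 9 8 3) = (1 13 5 8 3 6 9 12) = [0, 13, 2, 6, 4, 8, 9, 7, 3, 12, 10, 11, 1, 5]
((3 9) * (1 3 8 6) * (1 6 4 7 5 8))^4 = (1 3 9)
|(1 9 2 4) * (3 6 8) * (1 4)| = 3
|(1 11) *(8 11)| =3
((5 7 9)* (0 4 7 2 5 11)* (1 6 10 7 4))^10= (0 10 11 6 9 1 7)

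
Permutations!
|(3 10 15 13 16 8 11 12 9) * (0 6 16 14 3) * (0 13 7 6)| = 12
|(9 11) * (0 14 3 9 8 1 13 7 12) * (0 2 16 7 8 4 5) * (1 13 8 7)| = 7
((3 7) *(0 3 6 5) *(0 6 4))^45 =(0 3 7 4)(5 6) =((0 3 7 4)(5 6))^45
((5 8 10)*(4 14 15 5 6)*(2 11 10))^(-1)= (2 8 5 15 14 4 6 10 11)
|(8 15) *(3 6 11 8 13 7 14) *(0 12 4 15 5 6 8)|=12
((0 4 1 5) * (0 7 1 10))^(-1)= ((0 4 10)(1 5 7))^(-1)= (0 10 4)(1 7 5)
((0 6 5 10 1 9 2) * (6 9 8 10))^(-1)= ((0 9 2)(1 8 10)(5 6))^(-1)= (0 2 9)(1 10 8)(5 6)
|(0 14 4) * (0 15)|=|(0 14 4 15)|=4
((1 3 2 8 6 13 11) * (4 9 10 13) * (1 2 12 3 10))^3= (1 11 6)(2 4 10)(3 12)(8 9 13)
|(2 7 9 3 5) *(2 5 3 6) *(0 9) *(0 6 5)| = |(0 9 5)(2 7 6)| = 3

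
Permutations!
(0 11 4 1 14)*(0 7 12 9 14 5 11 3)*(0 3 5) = [5, 0, 2, 3, 1, 11, 6, 12, 8, 14, 10, 4, 9, 13, 7] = (0 5 11 4 1)(7 12 9 14)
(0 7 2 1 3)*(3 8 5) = (0 7 2 1 8 5 3) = [7, 8, 1, 0, 4, 3, 6, 2, 5]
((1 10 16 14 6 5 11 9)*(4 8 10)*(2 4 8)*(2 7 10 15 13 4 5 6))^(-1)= ((1 8 15 13 4 7 10 16 14 2 5 11 9))^(-1)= (1 9 11 5 2 14 16 10 7 4 13 15 8)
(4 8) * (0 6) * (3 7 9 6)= [3, 1, 2, 7, 8, 5, 0, 9, 4, 6]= (0 3 7 9 6)(4 8)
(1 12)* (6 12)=[0, 6, 2, 3, 4, 5, 12, 7, 8, 9, 10, 11, 1]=(1 6 12)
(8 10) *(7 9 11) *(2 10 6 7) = [0, 1, 10, 3, 4, 5, 7, 9, 6, 11, 8, 2] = (2 10 8 6 7 9 11)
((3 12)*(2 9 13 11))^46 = (2 13)(9 11) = ((2 9 13 11)(3 12))^46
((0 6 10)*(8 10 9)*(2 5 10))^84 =(10)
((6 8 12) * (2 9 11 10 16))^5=(16)(6 12 8)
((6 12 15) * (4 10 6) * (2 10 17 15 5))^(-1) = (2 5 12 6 10)(4 15 17)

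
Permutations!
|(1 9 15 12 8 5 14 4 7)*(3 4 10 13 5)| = |(1 9 15 12 8 3 4 7)(5 14 10 13)| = 8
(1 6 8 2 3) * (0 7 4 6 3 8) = (0 7 4 6)(1 3)(2 8) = [7, 3, 8, 1, 6, 5, 0, 4, 2]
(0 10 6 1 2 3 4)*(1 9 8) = (0 10 6 9 8 1 2 3 4) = [10, 2, 3, 4, 0, 5, 9, 7, 1, 8, 6]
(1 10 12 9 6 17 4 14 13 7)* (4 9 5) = (1 10 12 5 4 14 13 7)(6 17 9) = [0, 10, 2, 3, 14, 4, 17, 1, 8, 6, 12, 11, 5, 7, 13, 15, 16, 9]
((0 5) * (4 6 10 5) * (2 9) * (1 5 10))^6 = (10)(0 4 6 1 5)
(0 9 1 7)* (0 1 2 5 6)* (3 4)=[9, 7, 5, 4, 3, 6, 0, 1, 8, 2]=(0 9 2 5 6)(1 7)(3 4)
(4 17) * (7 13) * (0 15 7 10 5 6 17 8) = (0 15 7 13 10 5 6 17 4 8) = [15, 1, 2, 3, 8, 6, 17, 13, 0, 9, 5, 11, 12, 10, 14, 7, 16, 4]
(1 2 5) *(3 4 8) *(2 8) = [0, 8, 5, 4, 2, 1, 6, 7, 3] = (1 8 3 4 2 5)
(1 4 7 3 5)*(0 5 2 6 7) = (0 5 1 4)(2 6 7 3) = [5, 4, 6, 2, 0, 1, 7, 3]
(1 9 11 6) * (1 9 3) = [0, 3, 2, 1, 4, 5, 9, 7, 8, 11, 10, 6] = (1 3)(6 9 11)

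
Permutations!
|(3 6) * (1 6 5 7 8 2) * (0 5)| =8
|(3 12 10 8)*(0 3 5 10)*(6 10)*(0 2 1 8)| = |(0 3 12 2 1 8 5 6 10)| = 9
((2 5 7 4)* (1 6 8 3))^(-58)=((1 6 8 3)(2 5 7 4))^(-58)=(1 8)(2 7)(3 6)(4 5)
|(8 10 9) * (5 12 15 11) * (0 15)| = |(0 15 11 5 12)(8 10 9)| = 15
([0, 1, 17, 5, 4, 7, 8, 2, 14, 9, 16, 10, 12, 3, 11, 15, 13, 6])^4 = (2 14 13)(3 17 11)(5 6 10)(7 8 16)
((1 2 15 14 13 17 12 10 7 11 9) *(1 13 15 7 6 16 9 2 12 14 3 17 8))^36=(17)(1 16)(6 8)(9 12)(10 13)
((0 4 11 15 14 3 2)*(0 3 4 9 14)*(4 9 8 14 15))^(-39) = ((0 8 14 9 15)(2 3)(4 11))^(-39) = (0 8 14 9 15)(2 3)(4 11)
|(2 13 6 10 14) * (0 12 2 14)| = |(14)(0 12 2 13 6 10)| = 6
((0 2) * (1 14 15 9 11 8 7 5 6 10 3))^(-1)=(0 2)(1 3 10 6 5 7 8 11 9 15 14)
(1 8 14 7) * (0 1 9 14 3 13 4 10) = (0 1 8 3 13 4 10)(7 9 14) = [1, 8, 2, 13, 10, 5, 6, 9, 3, 14, 0, 11, 12, 4, 7]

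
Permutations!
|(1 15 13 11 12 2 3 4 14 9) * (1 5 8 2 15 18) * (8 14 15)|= |(1 18)(2 3 4 15 13 11 12 8)(5 14 9)|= 24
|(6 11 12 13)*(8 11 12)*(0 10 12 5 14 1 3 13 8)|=|(0 10 12 8 11)(1 3 13 6 5 14)|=30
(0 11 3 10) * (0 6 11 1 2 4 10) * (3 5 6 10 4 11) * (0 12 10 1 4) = [4, 2, 11, 12, 0, 6, 3, 7, 8, 9, 1, 5, 10] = (0 4)(1 2 11 5 6 3 12 10)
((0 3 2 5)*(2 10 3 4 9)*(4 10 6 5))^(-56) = ((0 10 3 6 5)(2 4 9))^(-56) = (0 5 6 3 10)(2 4 9)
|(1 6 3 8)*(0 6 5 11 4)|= |(0 6 3 8 1 5 11 4)|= 8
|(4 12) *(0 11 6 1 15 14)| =6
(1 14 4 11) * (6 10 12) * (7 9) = (1 14 4 11)(6 10 12)(7 9) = [0, 14, 2, 3, 11, 5, 10, 9, 8, 7, 12, 1, 6, 13, 4]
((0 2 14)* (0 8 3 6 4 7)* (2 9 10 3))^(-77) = ((0 9 10 3 6 4 7)(2 14 8))^(-77) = (2 14 8)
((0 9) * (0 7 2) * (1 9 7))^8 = ((0 7 2)(1 9))^8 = (9)(0 2 7)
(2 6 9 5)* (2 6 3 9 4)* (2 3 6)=(2 6 4 3 9 5)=[0, 1, 6, 9, 3, 2, 4, 7, 8, 5]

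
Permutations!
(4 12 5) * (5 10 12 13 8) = (4 13 8 5)(10 12) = [0, 1, 2, 3, 13, 4, 6, 7, 5, 9, 12, 11, 10, 8]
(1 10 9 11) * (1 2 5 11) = (1 10 9)(2 5 11) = [0, 10, 5, 3, 4, 11, 6, 7, 8, 1, 9, 2]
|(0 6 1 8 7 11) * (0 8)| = |(0 6 1)(7 11 8)| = 3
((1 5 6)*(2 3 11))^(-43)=((1 5 6)(2 3 11))^(-43)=(1 6 5)(2 11 3)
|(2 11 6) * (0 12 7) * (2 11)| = 6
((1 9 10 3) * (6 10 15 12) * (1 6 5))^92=(1 15 5 9 12)(3 10 6)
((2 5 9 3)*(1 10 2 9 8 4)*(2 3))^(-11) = (1 5 3 4 2 10 8 9)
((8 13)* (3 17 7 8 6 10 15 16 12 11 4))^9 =((3 17 7 8 13 6 10 15 16 12 11 4))^9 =(3 12 10 8)(4 16 6 7)(11 15 13 17)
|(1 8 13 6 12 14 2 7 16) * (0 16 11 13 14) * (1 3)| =|(0 16 3 1 8 14 2 7 11 13 6 12)| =12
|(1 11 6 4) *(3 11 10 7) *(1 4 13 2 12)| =9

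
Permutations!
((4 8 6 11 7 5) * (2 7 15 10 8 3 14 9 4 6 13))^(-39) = ((2 7 5 6 11 15 10 8 13)(3 14 9 4))^(-39) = (2 10 6)(3 14 9 4)(5 13 15)(7 8 11)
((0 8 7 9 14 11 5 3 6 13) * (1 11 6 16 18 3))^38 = (0 9 13 7 6 8 14)(1 5 11)(3 18 16)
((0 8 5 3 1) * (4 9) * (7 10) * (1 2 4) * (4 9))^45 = (0 3 1 5 9 8 2)(7 10)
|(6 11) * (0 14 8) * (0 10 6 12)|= 7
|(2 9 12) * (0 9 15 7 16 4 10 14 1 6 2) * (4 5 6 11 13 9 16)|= 15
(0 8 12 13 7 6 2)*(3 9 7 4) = (0 8 12 13 4 3 9 7 6 2) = [8, 1, 0, 9, 3, 5, 2, 6, 12, 7, 10, 11, 13, 4]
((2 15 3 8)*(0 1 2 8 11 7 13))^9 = (0 1 2 15 3 11 7 13)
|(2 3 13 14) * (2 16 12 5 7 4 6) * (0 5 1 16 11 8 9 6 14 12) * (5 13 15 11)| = |(0 13 12 1 16)(2 3 15 11 8 9 6)(4 14 5 7)| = 140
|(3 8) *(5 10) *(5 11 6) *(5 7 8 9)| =|(3 9 5 10 11 6 7 8)| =8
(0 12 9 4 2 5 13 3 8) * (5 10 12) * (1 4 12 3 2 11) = (0 5 13 2 10 3 8)(1 4 11)(9 12) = [5, 4, 10, 8, 11, 13, 6, 7, 0, 12, 3, 1, 9, 2]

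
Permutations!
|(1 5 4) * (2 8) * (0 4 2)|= |(0 4 1 5 2 8)|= 6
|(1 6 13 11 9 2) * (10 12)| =|(1 6 13 11 9 2)(10 12)| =6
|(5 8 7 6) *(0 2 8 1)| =|(0 2 8 7 6 5 1)| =7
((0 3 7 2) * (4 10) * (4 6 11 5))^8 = ((0 3 7 2)(4 10 6 11 5))^8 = (4 11 10 5 6)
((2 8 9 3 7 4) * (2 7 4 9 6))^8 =((2 8 6)(3 4 7 9))^8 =(9)(2 6 8)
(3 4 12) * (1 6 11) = (1 6 11)(3 4 12) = [0, 6, 2, 4, 12, 5, 11, 7, 8, 9, 10, 1, 3]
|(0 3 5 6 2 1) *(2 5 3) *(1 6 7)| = 6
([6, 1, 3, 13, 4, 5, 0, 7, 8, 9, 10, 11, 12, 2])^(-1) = [6, 1, 13, 2, 4, 5, 0, 7, 8, 9, 10, 11, 12, 3]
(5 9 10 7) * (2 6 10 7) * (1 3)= (1 3)(2 6 10)(5 9 7)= [0, 3, 6, 1, 4, 9, 10, 5, 8, 7, 2]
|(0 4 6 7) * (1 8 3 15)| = 4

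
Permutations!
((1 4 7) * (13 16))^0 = ((1 4 7)(13 16))^0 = (16)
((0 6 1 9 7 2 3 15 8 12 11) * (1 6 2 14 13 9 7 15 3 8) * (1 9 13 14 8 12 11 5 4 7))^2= ((0 2 12 5 4 7 8 11)(9 15))^2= (15)(0 12 4 8)(2 5 7 11)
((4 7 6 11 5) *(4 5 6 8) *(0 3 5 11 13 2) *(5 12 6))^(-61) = (0 2 13 6 12 3)(4 8 7)(5 11)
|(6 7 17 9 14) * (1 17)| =|(1 17 9 14 6 7)| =6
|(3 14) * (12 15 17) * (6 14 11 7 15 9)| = 9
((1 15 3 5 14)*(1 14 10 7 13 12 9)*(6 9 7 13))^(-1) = ((1 15 3 5 10 13 12 7 6 9))^(-1) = (1 9 6 7 12 13 10 5 3 15)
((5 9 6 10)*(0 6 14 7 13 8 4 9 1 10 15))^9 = ((0 6 15)(1 10 5)(4 9 14 7 13 8))^9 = (15)(4 7)(8 14)(9 13)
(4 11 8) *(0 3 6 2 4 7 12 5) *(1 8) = (0 3 6 2 4 11 1 8 7 12 5) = [3, 8, 4, 6, 11, 0, 2, 12, 7, 9, 10, 1, 5]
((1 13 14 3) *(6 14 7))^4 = (1 14 7)(3 6 13)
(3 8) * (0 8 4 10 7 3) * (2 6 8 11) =(0 11 2 6 8)(3 4 10 7) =[11, 1, 6, 4, 10, 5, 8, 3, 0, 9, 7, 2]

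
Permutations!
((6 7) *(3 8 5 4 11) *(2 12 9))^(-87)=(12)(3 4 8 11 5)(6 7)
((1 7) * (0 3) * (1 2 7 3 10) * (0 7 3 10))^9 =(1 10)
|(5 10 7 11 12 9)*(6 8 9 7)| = |(5 10 6 8 9)(7 11 12)| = 15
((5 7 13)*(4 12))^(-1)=(4 12)(5 13 7)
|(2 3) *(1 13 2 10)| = 5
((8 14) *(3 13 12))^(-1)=((3 13 12)(8 14))^(-1)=(3 12 13)(8 14)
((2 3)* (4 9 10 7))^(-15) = ((2 3)(4 9 10 7))^(-15) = (2 3)(4 9 10 7)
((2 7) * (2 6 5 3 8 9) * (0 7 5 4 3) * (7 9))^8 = (9)(3 6 8 4 7) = ((0 9 2 5)(3 8 7 6 4))^8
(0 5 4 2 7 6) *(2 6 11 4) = (0 5 2 7 11 4 6) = [5, 1, 7, 3, 6, 2, 0, 11, 8, 9, 10, 4]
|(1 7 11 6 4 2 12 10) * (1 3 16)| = |(1 7 11 6 4 2 12 10 3 16)| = 10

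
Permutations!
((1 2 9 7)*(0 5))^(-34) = ((0 5)(1 2 9 7))^(-34) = (1 9)(2 7)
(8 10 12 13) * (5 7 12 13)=(5 7 12)(8 10 13)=[0, 1, 2, 3, 4, 7, 6, 12, 10, 9, 13, 11, 5, 8]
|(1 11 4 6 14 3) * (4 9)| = 7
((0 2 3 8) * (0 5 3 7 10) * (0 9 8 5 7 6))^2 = ((0 2 6)(3 5)(7 10 9 8))^2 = (0 6 2)(7 9)(8 10)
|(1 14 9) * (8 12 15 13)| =12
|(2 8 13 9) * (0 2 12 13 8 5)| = |(0 2 5)(9 12 13)| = 3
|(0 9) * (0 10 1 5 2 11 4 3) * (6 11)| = |(0 9 10 1 5 2 6 11 4 3)| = 10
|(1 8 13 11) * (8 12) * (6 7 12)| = 7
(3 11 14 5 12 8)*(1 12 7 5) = [0, 12, 2, 11, 4, 7, 6, 5, 3, 9, 10, 14, 8, 13, 1] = (1 12 8 3 11 14)(5 7)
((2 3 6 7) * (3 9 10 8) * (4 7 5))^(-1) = (2 7 4 5 6 3 8 10 9)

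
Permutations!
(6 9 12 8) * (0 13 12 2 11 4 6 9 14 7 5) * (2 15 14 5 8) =(0 13 12 2 11 4 6 5)(7 8 9 15 14) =[13, 1, 11, 3, 6, 0, 5, 8, 9, 15, 10, 4, 2, 12, 7, 14]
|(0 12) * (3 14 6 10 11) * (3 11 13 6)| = |(0 12)(3 14)(6 10 13)| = 6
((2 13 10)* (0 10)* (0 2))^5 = ((0 10)(2 13))^5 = (0 10)(2 13)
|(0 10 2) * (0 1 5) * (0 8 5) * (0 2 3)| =6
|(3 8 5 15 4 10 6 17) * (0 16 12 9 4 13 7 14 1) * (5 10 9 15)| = 40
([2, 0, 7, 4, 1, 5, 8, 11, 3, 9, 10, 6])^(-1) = [1, 4, 0, 8, 3, 5, 11, 2, 6, 9, 10, 7]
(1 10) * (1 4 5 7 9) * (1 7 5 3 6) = (1 10 4 3 6)(7 9) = [0, 10, 2, 6, 3, 5, 1, 9, 8, 7, 4]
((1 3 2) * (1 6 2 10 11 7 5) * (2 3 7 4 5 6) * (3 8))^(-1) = ((1 7 6 8 3 10 11 4 5))^(-1) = (1 5 4 11 10 3 8 6 7)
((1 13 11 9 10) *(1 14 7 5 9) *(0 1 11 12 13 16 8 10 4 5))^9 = (0 16 10 7 1 8 14)(12 13)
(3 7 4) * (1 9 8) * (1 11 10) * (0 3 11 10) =(0 3 7 4 11)(1 9 8 10) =[3, 9, 2, 7, 11, 5, 6, 4, 10, 8, 1, 0]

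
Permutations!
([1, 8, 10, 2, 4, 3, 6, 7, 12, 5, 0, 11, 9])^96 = [3, 2, 9, 12, 4, 8, 6, 7, 10, 1, 5, 11, 0]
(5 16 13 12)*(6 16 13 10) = (5 13 12)(6 16 10) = [0, 1, 2, 3, 4, 13, 16, 7, 8, 9, 6, 11, 5, 12, 14, 15, 10]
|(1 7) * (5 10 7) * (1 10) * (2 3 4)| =|(1 5)(2 3 4)(7 10)| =6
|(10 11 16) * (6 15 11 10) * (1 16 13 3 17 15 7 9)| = 5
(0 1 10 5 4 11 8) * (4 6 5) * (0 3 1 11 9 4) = (0 11 8 3 1 10)(4 9)(5 6) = [11, 10, 2, 1, 9, 6, 5, 7, 3, 4, 0, 8]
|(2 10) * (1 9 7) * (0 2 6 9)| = 7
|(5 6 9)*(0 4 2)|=|(0 4 2)(5 6 9)|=3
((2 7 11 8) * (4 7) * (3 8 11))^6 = ((11)(2 4 7 3 8))^6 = (11)(2 4 7 3 8)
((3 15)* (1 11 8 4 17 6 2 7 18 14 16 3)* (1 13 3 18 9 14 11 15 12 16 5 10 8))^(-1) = (1 11 18 16 12 3 13 15)(2 6 17 4 8 10 5 14 9 7)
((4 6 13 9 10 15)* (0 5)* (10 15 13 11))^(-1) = ((0 5)(4 6 11 10 13 9 15))^(-1) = (0 5)(4 15 9 13 10 11 6)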